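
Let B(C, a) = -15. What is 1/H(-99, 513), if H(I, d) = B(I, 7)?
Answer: -1/15 ≈ -0.066667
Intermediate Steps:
H(I, d) = -15
1/H(-99, 513) = 1/(-15) = -1/15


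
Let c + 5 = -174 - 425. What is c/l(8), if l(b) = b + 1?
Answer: -604/9 ≈ -67.111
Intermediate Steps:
l(b) = 1 + b
c = -604 (c = -5 + (-174 - 425) = -5 - 599 = -604)
c/l(8) = -604/(1 + 8) = -604/9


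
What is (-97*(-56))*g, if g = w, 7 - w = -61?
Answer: 369376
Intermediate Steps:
w = 68 (w = 7 - 1*(-61) = 7 + 61 = 68)
g = 68
(-97*(-56))*g = -97*(-56)*68 = 5432*68 = 369376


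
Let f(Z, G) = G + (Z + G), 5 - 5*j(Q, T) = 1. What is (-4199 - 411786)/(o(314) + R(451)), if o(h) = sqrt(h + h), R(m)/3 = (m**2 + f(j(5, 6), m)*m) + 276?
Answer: -19057514565225/83953183768709 + 20799250*sqrt(157)/83953183768709 ≈ -0.22700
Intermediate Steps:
j(Q, T) = 4/5 (j(Q, T) = 1 - 1/5*1 = 1 - 1/5 = 4/5)
f(Z, G) = Z + 2*G (f(Z, G) = G + (G + Z) = Z + 2*G)
R(m) = 828 + 3*m**2 + 3*m*(4/5 + 2*m) (R(m) = 3*((m**2 + (4/5 + 2*m)*m) + 276) = 3*((m**2 + m*(4/5 + 2*m)) + 276) = 3*(276 + m**2 + m*(4/5 + 2*m)) = 828 + 3*m**2 + 3*m*(4/5 + 2*m))
o(h) = sqrt(2)*sqrt(h) (o(h) = sqrt(2*h) = sqrt(2)*sqrt(h))
(-4199 - 411786)/(o(314) + R(451)) = (-4199 - 411786)/(sqrt(2)*sqrt(314) + (828 + 9*451**2 + (12/5)*451)) = -415985/(2*sqrt(157) + (828 + 9*203401 + 5412/5)) = -415985/(2*sqrt(157) + (828 + 1830609 + 5412/5)) = -415985/(2*sqrt(157) + 9162597/5) = -415985/(9162597/5 + 2*sqrt(157))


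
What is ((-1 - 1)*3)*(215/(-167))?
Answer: 1290/167 ≈ 7.7245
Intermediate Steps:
((-1 - 1)*3)*(215/(-167)) = (-2*3)*(215*(-1/167)) = -6*(-215/167) = 1290/167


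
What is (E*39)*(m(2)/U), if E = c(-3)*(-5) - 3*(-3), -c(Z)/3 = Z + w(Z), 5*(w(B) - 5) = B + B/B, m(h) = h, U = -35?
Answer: -2574/35 ≈ -73.543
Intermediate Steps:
w(B) = 26/5 + B/5 (w(B) = 5 + (B + B/B)/5 = 5 + (B + 1)/5 = 5 + (1 + B)/5 = 5 + (⅕ + B/5) = 26/5 + B/5)
c(Z) = -78/5 - 18*Z/5 (c(Z) = -3*(Z + (26/5 + Z/5)) = -3*(26/5 + 6*Z/5) = -78/5 - 18*Z/5)
E = 33 (E = (-78/5 - 18/5*(-3))*(-5) - 3*(-3) = (-78/5 + 54/5)*(-5) + 9 = -24/5*(-5) + 9 = 24 + 9 = 33)
(E*39)*(m(2)/U) = (33*39)*(2/(-35)) = 1287*(2*(-1/35)) = 1287*(-2/35) = -2574/35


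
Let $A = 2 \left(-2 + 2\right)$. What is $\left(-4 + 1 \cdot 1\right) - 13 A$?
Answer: $-3$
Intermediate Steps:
$A = 0$ ($A = 2 \cdot 0 = 0$)
$\left(-4 + 1 \cdot 1\right) - 13 A = \left(-4 + 1 \cdot 1\right) - 0 = \left(-4 + 1\right) + 0 = -3 + 0 = -3$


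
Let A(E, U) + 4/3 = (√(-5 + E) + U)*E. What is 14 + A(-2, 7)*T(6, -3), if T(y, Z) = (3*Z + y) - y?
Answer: 152 + 18*I*√7 ≈ 152.0 + 47.624*I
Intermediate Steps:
A(E, U) = -4/3 + E*(U + √(-5 + E)) (A(E, U) = -4/3 + (√(-5 + E) + U)*E = -4/3 + (U + √(-5 + E))*E = -4/3 + E*(U + √(-5 + E)))
T(y, Z) = 3*Z (T(y, Z) = (y + 3*Z) - y = 3*Z)
14 + A(-2, 7)*T(6, -3) = 14 + (-4/3 - 2*7 - 2*√(-5 - 2))*(3*(-3)) = 14 + (-4/3 - 14 - 2*I*√7)*(-9) = 14 + (-46/3 - 2*I*√7)*(-9) = 14 + (138 + 18*I*√7) = 152 + 18*I*√7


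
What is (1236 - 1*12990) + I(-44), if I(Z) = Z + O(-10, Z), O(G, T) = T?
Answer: -11842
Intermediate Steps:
I(Z) = 2*Z (I(Z) = Z + Z = 2*Z)
(1236 - 1*12990) + I(-44) = (1236 - 1*12990) + 2*(-44) = (1236 - 12990) - 88 = -11754 - 88 = -11842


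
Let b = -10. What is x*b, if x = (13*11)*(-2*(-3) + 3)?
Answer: -12870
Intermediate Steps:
x = 1287 (x = 143*(6 + 3) = 143*9 = 1287)
x*b = 1287*(-10) = -12870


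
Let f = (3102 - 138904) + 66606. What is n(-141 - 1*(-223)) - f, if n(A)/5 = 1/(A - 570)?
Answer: 33767643/488 ≈ 69196.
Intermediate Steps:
n(A) = 5/(-570 + A) (n(A) = 5/(A - 570) = 5/(-570 + A))
f = -69196 (f = -135802 + 66606 = -69196)
n(-141 - 1*(-223)) - f = 5/(-570 + (-141 - 1*(-223))) - 1*(-69196) = 5/(-570 + (-141 + 223)) + 69196 = 5/(-570 + 82) + 69196 = 5/(-488) + 69196 = 5*(-1/488) + 69196 = -5/488 + 69196 = 33767643/488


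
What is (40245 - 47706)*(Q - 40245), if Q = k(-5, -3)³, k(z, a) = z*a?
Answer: 275087070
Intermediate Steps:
k(z, a) = a*z
Q = 3375 (Q = (-3*(-5))³ = 15³ = 3375)
(40245 - 47706)*(Q - 40245) = (40245 - 47706)*(3375 - 40245) = -7461*(-36870) = 275087070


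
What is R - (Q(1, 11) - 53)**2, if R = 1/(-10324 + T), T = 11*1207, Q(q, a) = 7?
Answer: -6248547/2953 ≈ -2116.0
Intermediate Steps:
T = 13277
R = 1/2953 (R = 1/(-10324 + 13277) = 1/2953 ≈ 0.00033864)
R - (Q(1, 11) - 53)**2 = 1/2953 - (7 - 53)**2 = 1/2953 - 1*(-46)**2 = 1/2953 - 1*2116 = 1/2953 - 2116 = -6248547/2953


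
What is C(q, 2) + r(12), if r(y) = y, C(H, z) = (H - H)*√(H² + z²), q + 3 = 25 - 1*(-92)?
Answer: 12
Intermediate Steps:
q = 114 (q = -3 + (25 - 1*(-92)) = -3 + (25 + 92) = -3 + 117 = 114)
C(H, z) = 0 (C(H, z) = 0*√(H² + z²) = 0)
C(q, 2) + r(12) = 0 + 12 = 12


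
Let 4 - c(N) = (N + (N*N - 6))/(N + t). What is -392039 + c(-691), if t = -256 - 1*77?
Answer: -25060441/64 ≈ -3.9157e+5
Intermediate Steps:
t = -333 (t = -256 - 77 = -333)
c(N) = 4 - (-6 + N + N**2)/(-333 + N) (c(N) = 4 - (N + (N*N - 6))/(N - 333) = 4 - (N + (N**2 - 6))/(-333 + N) = 4 - (N + (-6 + N**2))/(-333 + N) = 4 - (-6 + N + N**2)/(-333 + N))
-392039 + c(-691) = -392039 + (-1326 - 1*(-691)**2 + 3*(-691))/(-333 - 691) = -392039 + (-1326 - 1*477481 - 2073)/(-1024) = -392039 - (-1326 - 477481 - 2073)/1024 = -392039 - 1/1024*(-480880) = -392039 + 30055/64 = -25060441/64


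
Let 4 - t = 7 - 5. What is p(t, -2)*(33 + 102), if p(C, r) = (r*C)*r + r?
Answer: 810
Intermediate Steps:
t = 2 (t = 4 - (7 - 5) = 4 - 1*2 = 4 - 2 = 2)
p(C, r) = r + C*r**2 (p(C, r) = (C*r)*r + r = C*r**2 + r = r + C*r**2)
p(t, -2)*(33 + 102) = (-2*(1 + 2*(-2)))*(33 + 102) = -2*(1 - 4)*135 = -2*(-3)*135 = 6*135 = 810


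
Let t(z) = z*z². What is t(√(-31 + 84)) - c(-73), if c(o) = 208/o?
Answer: 208/73 + 53*√53 ≈ 388.70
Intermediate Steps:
t(z) = z³
t(√(-31 + 84)) - c(-73) = (√(-31 + 84))³ - 208/(-73) = (√53)³ - 208*(-1)/73 = 53*√53 - 1*(-208/73) = 53*√53 + 208/73 = 208/73 + 53*√53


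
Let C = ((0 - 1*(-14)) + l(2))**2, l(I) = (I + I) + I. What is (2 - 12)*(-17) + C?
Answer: 570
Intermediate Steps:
l(I) = 3*I (l(I) = 2*I + I = 3*I)
C = 400 (C = ((0 - 1*(-14)) + 3*2)**2 = ((0 + 14) + 6)**2 = (14 + 6)**2 = 20**2 = 400)
(2 - 12)*(-17) + C = (2 - 12)*(-17) + 400 = -10*(-17) + 400 = 170 + 400 = 570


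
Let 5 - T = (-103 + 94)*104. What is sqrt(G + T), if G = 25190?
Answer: sqrt(26131) ≈ 161.65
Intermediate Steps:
T = 941 (T = 5 - (-103 + 94)*104 = 5 - (-9)*104 = 5 - 1*(-936) = 5 + 936 = 941)
sqrt(G + T) = sqrt(25190 + 941) = sqrt(26131)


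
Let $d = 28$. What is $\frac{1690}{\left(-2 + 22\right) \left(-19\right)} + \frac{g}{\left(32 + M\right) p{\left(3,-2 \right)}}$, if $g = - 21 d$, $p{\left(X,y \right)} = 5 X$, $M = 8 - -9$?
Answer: $- \frac{997}{190} \approx -5.2474$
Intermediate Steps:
$M = 17$ ($M = 8 + 9 = 17$)
$g = -588$ ($g = \left(-21\right) 28 = -588$)
$\frac{1690}{\left(-2 + 22\right) \left(-19\right)} + \frac{g}{\left(32 + M\right) p{\left(3,-2 \right)}} = \frac{1690}{\left(-2 + 22\right) \left(-19\right)} - \frac{588}{\left(32 + 17\right) 5 \cdot 3} = \frac{1690}{20 \left(-19\right)} - \frac{588}{49 \cdot 15} = \frac{1690}{-380} - \frac{588}{735} = 1690 \left(- \frac{1}{380}\right) - \frac{4}{5} = - \frac{169}{38} - \frac{4}{5} = - \frac{997}{190}$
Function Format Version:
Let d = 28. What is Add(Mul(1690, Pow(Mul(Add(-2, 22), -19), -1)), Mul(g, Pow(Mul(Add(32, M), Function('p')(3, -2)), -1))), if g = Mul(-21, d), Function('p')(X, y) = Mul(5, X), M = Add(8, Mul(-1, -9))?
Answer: Rational(-997, 190) ≈ -5.2474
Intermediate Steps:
M = 17 (M = Add(8, 9) = 17)
g = -588 (g = Mul(-21, 28) = -588)
Add(Mul(1690, Pow(Mul(Add(-2, 22), -19), -1)), Mul(g, Pow(Mul(Add(32, M), Function('p')(3, -2)), -1))) = Add(Mul(1690, Pow(Mul(Add(-2, 22), -19), -1)), Mul(-588, Pow(Mul(Add(32, 17), Mul(5, 3)), -1))) = Add(Mul(1690, Pow(Mul(20, -19), -1)), Mul(-588, Pow(Mul(49, 15), -1))) = Add(Mul(1690, Pow(-380, -1)), Mul(-588, Pow(735, -1))) = Add(Mul(1690, Rational(-1, 380)), Mul(-588, Rational(1, 735))) = Add(Rational(-169, 38), Rational(-4, 5)) = Rational(-997, 190)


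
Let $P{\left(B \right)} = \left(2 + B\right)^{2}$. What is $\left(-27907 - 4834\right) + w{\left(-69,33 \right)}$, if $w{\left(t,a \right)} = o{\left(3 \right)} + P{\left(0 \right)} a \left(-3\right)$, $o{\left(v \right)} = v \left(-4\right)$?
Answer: $-33149$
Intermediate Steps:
$o{\left(v \right)} = - 4 v$
$w{\left(t,a \right)} = -12 - 12 a$ ($w{\left(t,a \right)} = \left(-4\right) 3 + \left(2 + 0\right)^{2} a \left(-3\right) = -12 + 2^{2} a \left(-3\right) = -12 + 4 a \left(-3\right) = -12 - 12 a$)
$\left(-27907 - 4834\right) + w{\left(-69,33 \right)} = \left(-27907 - 4834\right) - 408 = -32741 - 408 = -33149$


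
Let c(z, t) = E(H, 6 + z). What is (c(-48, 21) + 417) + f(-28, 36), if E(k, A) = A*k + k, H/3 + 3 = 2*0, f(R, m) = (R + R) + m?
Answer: 766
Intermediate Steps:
f(R, m) = m + 2*R (f(R, m) = 2*R + m = m + 2*R)
H = -9 (H = -9 + 3*(2*0) = -9 + 3*0 = -9 + 0 = -9)
E(k, A) = k + A*k
c(z, t) = -63 - 9*z (c(z, t) = -9*(1 + (6 + z)) = -9*(7 + z) = -63 - 9*z)
(c(-48, 21) + 417) + f(-28, 36) = ((-63 - 9*(-48)) + 417) + (36 + 2*(-28)) = ((-63 + 432) + 417) + (36 - 56) = (369 + 417) - 20 = 786 - 20 = 766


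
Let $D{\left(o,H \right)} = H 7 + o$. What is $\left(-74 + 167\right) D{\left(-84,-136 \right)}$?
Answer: $-96348$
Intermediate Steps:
$D{\left(o,H \right)} = o + 7 H$ ($D{\left(o,H \right)} = 7 H + o = o + 7 H$)
$\left(-74 + 167\right) D{\left(-84,-136 \right)} = \left(-74 + 167\right) \left(-84 + 7 \left(-136\right)\right) = 93 \left(-84 - 952\right) = 93 \left(-1036\right) = -96348$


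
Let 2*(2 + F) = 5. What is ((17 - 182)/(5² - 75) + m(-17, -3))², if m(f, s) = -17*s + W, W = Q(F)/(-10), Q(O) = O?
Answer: 47089/16 ≈ 2943.1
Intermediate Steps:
F = ½ (F = -2 + (½)*5 = -2 + 5/2 = ½ ≈ 0.50000)
W = -1/20 (W = (½)/(-10) = (½)*(-⅒) = -1/20 ≈ -0.050000)
m(f, s) = -1/20 - 17*s (m(f, s) = -17*s - 1/20 = -1/20 - 17*s)
((17 - 182)/(5² - 75) + m(-17, -3))² = ((17 - 182)/(5² - 75) + (-1/20 - 17*(-3)))² = (-165/(25 - 75) + (-1/20 + 51))² = (-165/(-50) + 1019/20)² = (-165*(-1/50) + 1019/20)² = (33/10 + 1019/20)² = (217/4)² = 47089/16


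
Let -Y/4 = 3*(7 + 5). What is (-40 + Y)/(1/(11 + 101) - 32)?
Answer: 20608/3583 ≈ 5.7516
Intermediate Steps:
Y = -144 (Y = -12*(7 + 5) = -12*12 = -4*36 = -144)
(-40 + Y)/(1/(11 + 101) - 32) = (-40 - 144)/(1/(11 + 101) - 32) = -184/(1/112 - 32) = -184/(-3583/112) = -112/3583*(-184) = 20608/3583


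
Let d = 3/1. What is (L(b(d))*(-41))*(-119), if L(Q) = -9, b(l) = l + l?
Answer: -43911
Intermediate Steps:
d = 3 (d = 3*1 = 3)
b(l) = 2*l
(L(b(d))*(-41))*(-119) = -9*(-41)*(-119) = 369*(-119) = -43911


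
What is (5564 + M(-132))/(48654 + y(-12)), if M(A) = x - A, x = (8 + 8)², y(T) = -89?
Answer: 5952/48565 ≈ 0.12256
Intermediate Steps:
x = 256 (x = 16² = 256)
M(A) = 256 - A
(5564 + M(-132))/(48654 + y(-12)) = (5564 + (256 - 1*(-132)))/(48654 - 89) = (5564 + (256 + 132))/48565 = (5564 + 388)*(1/48565) = 5952*(1/48565) = 5952/48565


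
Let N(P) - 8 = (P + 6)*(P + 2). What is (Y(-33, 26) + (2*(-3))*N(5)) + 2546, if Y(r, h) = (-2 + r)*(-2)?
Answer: 2106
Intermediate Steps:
Y(r, h) = 4 - 2*r
N(P) = 8 + (2 + P)*(6 + P) (N(P) = 8 + (P + 6)*(P + 2) = 8 + (6 + P)*(2 + P) = 8 + (2 + P)*(6 + P))
(Y(-33, 26) + (2*(-3))*N(5)) + 2546 = ((4 - 2*(-33)) + (2*(-3))*(20 + 5² + 8*5)) + 2546 = ((4 + 66) - 6*(20 + 25 + 40)) + 2546 = (70 - 6*85) + 2546 = (70 - 510) + 2546 = -440 + 2546 = 2106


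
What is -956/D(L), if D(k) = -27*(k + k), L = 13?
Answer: 478/351 ≈ 1.3618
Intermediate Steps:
D(k) = -54*k
-956/D(L) = -956/((-54*13)) = -956/(-702) = -956*(-1/702) = 478/351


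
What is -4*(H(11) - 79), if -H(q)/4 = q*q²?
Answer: 21612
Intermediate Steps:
H(q) = -4*q³ (H(q) = -4*q*q² = -4*q³)
-4*(H(11) - 79) = -4*(-4*11³ - 79) = -4*(-4*1331 - 79) = -4*(-5324 - 79) = -4*(-5403) = 21612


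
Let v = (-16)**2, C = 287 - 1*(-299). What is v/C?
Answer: 128/293 ≈ 0.43686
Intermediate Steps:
C = 586 (C = 287 + 299 = 586)
v = 256
v/C = 256/586 = 256*(1/586) = 128/293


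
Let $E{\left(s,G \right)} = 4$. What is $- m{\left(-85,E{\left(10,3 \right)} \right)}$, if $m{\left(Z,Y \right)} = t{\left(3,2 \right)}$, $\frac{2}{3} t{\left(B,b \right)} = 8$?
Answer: $-12$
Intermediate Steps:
$t{\left(B,b \right)} = 12$ ($t{\left(B,b \right)} = \frac{3}{2} \cdot 8 = 12$)
$m{\left(Z,Y \right)} = 12$
$- m{\left(-85,E{\left(10,3 \right)} \right)} = \left(-1\right) 12 = -12$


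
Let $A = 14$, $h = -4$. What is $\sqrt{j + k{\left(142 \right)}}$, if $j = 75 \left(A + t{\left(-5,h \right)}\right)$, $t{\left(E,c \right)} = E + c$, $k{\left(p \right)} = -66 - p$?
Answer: $\sqrt{167} \approx 12.923$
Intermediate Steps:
$j = 375$ ($j = 75 \left(14 - 9\right) = 75 \cdot 5 = 375$)
$\sqrt{j + k{\left(142 \right)}} = \sqrt{375 - 208} = \sqrt{167}$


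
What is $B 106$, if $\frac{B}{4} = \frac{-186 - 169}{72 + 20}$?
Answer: $- \frac{37630}{23} \approx -1636.1$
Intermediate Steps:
$B = - \frac{355}{23}$ ($B = 4 \frac{-186 - 169}{72 + 20} = 4 \left(- \frac{355}{92}\right) = - \frac{355}{23} \approx -15.435$)
$B 106 = \left(- \frac{355}{23}\right) 106 = - \frac{37630}{23}$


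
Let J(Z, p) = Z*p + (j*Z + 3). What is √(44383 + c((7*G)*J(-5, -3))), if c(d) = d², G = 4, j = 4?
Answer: √47519 ≈ 217.99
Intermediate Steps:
J(Z, p) = 3 + 4*Z + Z*p (J(Z, p) = Z*p + (4*Z + 3) = Z*p + (3 + 4*Z) = 3 + 4*Z + Z*p)
√(44383 + c((7*G)*J(-5, -3))) = √(44383 + ((7*4)*(3 + 4*(-5) - 5*(-3)))²) = √(44383 + (28*(3 - 20 + 15))²) = √(44383 + (28*(-2))²) = √(44383 + (-56)²) = √(44383 + 3136) = √47519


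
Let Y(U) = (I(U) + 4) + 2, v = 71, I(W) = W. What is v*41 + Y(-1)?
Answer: 2916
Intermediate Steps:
Y(U) = 6 + U (Y(U) = (U + 4) + 2 = (4 + U) + 2 = 6 + U)
v*41 + Y(-1) = 71*41 + (6 - 1) = 2911 + 5 = 2916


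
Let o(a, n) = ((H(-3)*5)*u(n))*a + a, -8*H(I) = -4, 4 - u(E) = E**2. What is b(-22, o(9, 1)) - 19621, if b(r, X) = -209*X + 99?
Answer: -71021/2 ≈ -35511.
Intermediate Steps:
u(E) = 4 - E**2
H(I) = 1/2 (H(I) = -1/8*(-4) = 1/2)
o(a, n) = a + a*(10 - 5*n**2/2) (o(a, n) = (((1/2)*5)*(4 - n**2))*a + a = (5*(4 - n**2)/2)*a + a = (10 - 5*n**2/2)*a + a = a*(10 - 5*n**2/2) + a = a + a*(10 - 5*n**2/2))
b(r, X) = 99 - 209*X
b(-22, o(9, 1)) - 19621 = (99 - 209*9*(22 - 5*1**2)/2) - 19621 = (99 - 209*9*(22 - 5*1)/2) - 19621 = (99 - 209*9*(22 - 5)/2) - 19621 = (99 - 209*9*17/2) - 19621 = (99 - 209*153/2) - 19621 = (99 - 31977/2) - 19621 = -31779/2 - 19621 = -71021/2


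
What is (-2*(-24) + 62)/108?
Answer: 55/54 ≈ 1.0185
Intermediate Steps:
(-2*(-24) + 62)/108 = (48 + 62)/108 = (1/108)*110 = 55/54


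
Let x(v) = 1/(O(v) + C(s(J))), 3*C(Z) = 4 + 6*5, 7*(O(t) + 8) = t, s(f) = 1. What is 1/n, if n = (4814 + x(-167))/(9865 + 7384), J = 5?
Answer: 7434319/2074813 ≈ 3.5831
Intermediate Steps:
O(t) = -8 + t/7
C(Z) = 34/3 (C(Z) = (4 + 6*5)/3 = (4 + 30)/3 = (1/3)*34 = 34/3)
x(v) = 1/(10/3 + v/7) (x(v) = 1/((-8 + v/7) + 34/3) = 1/(10/3 + v/7))
n = 2074813/7434319 (n = (4814 + 21/(70 + 3*(-167)))/(9865 + 7384) = (4814 + 21/(70 - 501))/17249 = (4814 + 21/(-431))*(1/17249) = (4814 + 21*(-1/431))*(1/17249) = (4814 - 21/431)*(1/17249) = (2074813/431)*(1/17249) = 2074813/7434319 ≈ 0.27909)
1/n = 1/(2074813/7434319) = 7434319/2074813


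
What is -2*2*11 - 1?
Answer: -45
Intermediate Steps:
-2*2*11 - 1 = -4*11 - 1 = -44 - 1 = -45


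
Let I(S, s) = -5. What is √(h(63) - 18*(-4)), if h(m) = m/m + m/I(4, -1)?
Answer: √1510/5 ≈ 7.7717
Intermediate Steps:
h(m) = 1 - m/5 (h(m) = m/m + m/(-5) = 1 + m*(-⅕) = 1 - m/5)
√(h(63) - 18*(-4)) = √((1 - ⅕*63) - 18*(-4)) = √((1 - 63/5) + 72) = √(-58/5 + 72) = √(302/5) = √1510/5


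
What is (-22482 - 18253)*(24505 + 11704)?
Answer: -1474973615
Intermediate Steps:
(-22482 - 18253)*(24505 + 11704) = -40735*36209 = -1474973615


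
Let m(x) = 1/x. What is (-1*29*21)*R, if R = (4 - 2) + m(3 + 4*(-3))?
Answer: -3451/3 ≈ -1150.3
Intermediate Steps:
R = 17/9 (R = (4 - 2) + 1/(3 + 4*(-3)) = 2 + 1/(3 - 12) = 2 + 1/(-9) = 2 - ⅑ = 17/9 ≈ 1.8889)
(-1*29*21)*R = (-1*29*21)*(17/9) = -29*21*(17/9) = -609*17/9 = -3451/3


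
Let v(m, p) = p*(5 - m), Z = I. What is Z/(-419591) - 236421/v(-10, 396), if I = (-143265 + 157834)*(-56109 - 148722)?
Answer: 1958538437761/276930060 ≈ 7072.3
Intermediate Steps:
I = -2984182839 (I = 14569*(-204831) = -2984182839)
Z = -2984182839
Z/(-419591) - 236421/v(-10, 396) = -2984182839/(-419591) - 236421*1/(396*(5 - 1*(-10))) = -2984182839*(-1/419591) - 236421*1/(396*(5 + 10)) = 2984182839/419591 - 236421/(396*15) = 2984182839/419591 - 236421/5940 = 2984182839/419591 - 236421*1/5940 = 2984182839/419591 - 26269/660 = 1958538437761/276930060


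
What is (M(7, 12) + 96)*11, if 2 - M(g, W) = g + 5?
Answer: 946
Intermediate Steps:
M(g, W) = -3 - g (M(g, W) = 2 - (g + 5) = 2 - (5 + g) = 2 + (-5 - g) = -3 - g)
(M(7, 12) + 96)*11 = ((-3 - 1*7) + 96)*11 = ((-3 - 7) + 96)*11 = (-10 + 96)*11 = 86*11 = 946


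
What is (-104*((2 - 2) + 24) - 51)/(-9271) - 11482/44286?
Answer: 3173410/205287753 ≈ 0.015458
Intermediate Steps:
(-104*((2 - 2) + 24) - 51)/(-9271) - 11482/44286 = (-104*(0 + 24) - 51)*(-1/9271) - 11482*1/44286 = (-104*24 - 51)*(-1/9271) - 5741/22143 = (-2496 - 51)*(-1/9271) - 5741/22143 = -2547*(-1/9271) - 5741/22143 = 2547/9271 - 5741/22143 = 3173410/205287753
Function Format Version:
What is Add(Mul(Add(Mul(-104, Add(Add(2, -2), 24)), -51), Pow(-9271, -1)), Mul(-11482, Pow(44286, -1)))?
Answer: Rational(3173410, 205287753) ≈ 0.015458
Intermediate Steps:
Add(Mul(Add(Mul(-104, Add(Add(2, -2), 24)), -51), Pow(-9271, -1)), Mul(-11482, Pow(44286, -1))) = Add(Mul(Add(Mul(-104, Add(0, 24)), -51), Rational(-1, 9271)), Mul(-11482, Rational(1, 44286))) = Add(Mul(Add(Mul(-104, 24), -51), Rational(-1, 9271)), Rational(-5741, 22143)) = Add(Mul(Add(-2496, -51), Rational(-1, 9271)), Rational(-5741, 22143)) = Add(Mul(-2547, Rational(-1, 9271)), Rational(-5741, 22143)) = Add(Rational(2547, 9271), Rational(-5741, 22143)) = Rational(3173410, 205287753)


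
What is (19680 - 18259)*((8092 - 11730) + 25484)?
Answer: 31043166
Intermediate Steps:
(19680 - 18259)*((8092 - 11730) + 25484) = 1421*(-3638 + 25484) = 1421*21846 = 31043166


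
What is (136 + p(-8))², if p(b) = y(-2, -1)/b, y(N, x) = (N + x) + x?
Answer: 74529/4 ≈ 18632.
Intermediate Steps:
y(N, x) = N + 2*x
p(b) = -4/b (p(b) = (-2 + 2*(-1))/b = (-2 - 2)/b = -4/b)
(136 + p(-8))² = (136 - 4/(-8))² = (136 - 4*(-⅛))² = (136 + ½)² = (273/2)² = 74529/4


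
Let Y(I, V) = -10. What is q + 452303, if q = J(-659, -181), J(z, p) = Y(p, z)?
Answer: 452293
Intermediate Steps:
J(z, p) = -10
q = -10
q + 452303 = -10 + 452303 = 452293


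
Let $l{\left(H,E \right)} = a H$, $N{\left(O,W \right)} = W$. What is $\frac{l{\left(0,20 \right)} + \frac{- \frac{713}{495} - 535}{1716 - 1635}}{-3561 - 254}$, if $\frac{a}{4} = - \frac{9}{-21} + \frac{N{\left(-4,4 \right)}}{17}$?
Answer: $\frac{37934}{21851775} \approx 0.001736$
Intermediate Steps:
$a = \frac{316}{119}$ ($a = 4 \left(- \frac{9}{-21} + \frac{4}{17}\right) = 4 \left(\left(-9\right) \left(- \frac{1}{21}\right) + 4 \cdot \frac{1}{17}\right) = 4 \left(\frac{3}{7} + \frac{4}{17}\right) = 4 \cdot \frac{79}{119} = \frac{316}{119} \approx 2.6555$)
$l{\left(H,E \right)} = \frac{316 H}{119}$
$\frac{l{\left(0,20 \right)} + \frac{- \frac{713}{495} - 535}{1716 - 1635}}{-3561 - 254} = \frac{\frac{316}{119} \cdot 0 + \frac{- \frac{713}{495} - 535}{1716 - 1635}}{-3561 - 254} = \frac{0 + \frac{\left(-713\right) \frac{1}{495} - 535}{81}}{-3815} = \left(0 + \left(- \frac{713}{495} - 535\right) \frac{1}{81}\right) \left(- \frac{1}{3815}\right) = \left(0 - \frac{265538}{40095}\right) \left(- \frac{1}{3815}\right) = \left(- \frac{265538}{40095}\right) \left(- \frac{1}{3815}\right) = \frac{37934}{21851775}$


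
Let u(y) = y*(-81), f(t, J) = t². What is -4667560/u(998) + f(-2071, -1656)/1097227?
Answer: 2734045176239/44348818113 ≈ 61.649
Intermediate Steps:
u(y) = -81*y
-4667560/u(998) + f(-2071, -1656)/1097227 = -4667560/((-81*998)) + (-2071)²/1097227 = -4667560/(-80838) + 4289041*(1/1097227) = -4667560*(-1/80838) + 4289041/1097227 = 2333780/40419 + 4289041/1097227 = 2734045176239/44348818113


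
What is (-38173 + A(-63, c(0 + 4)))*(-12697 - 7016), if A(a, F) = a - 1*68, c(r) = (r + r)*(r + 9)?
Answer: 755086752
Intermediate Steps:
c(r) = 2*r*(9 + r) (c(r) = (2*r)*(9 + r) = 2*r*(9 + r))
A(a, F) = -68 + a (A(a, F) = a - 68 = -68 + a)
(-38173 + A(-63, c(0 + 4)))*(-12697 - 7016) = (-38173 + (-68 - 63))*(-12697 - 7016) = (-38173 - 131)*(-19713) = -38304*(-19713) = 755086752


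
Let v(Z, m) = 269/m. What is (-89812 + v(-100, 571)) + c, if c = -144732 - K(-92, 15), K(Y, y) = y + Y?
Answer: -133880388/571 ≈ -2.3447e+5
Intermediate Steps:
K(Y, y) = Y + y
c = -144655 (c = -144732 - (-92 + 15) = -144732 - 1*(-77) = -144732 + 77 = -144655)
(-89812 + v(-100, 571)) + c = (-89812 + 269/571) - 144655 = -51282383/571 - 144655 = -133880388/571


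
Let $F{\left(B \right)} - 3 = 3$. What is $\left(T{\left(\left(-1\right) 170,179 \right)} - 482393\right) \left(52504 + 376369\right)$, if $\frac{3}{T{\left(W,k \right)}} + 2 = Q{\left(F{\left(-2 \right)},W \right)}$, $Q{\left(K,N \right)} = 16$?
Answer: $- \frac{2896393376627}{14} \approx -2.0689 \cdot 10^{11}$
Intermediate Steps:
$F{\left(B \right)} = 6$ ($F{\left(B \right)} = 3 + 3 = 6$)
$T{\left(W,k \right)} = \frac{3}{14}$ ($T{\left(W,k \right)} = \frac{3}{-2 + 16} = \frac{3}{14}$)
$\left(T{\left(\left(-1\right) 170,179 \right)} - 482393\right) \left(52504 + 376369\right) = \left(\frac{3}{14} - 482393\right) \left(52504 + 376369\right) = \left(- \frac{6753499}{14}\right) 428873 = - \frac{2896393376627}{14}$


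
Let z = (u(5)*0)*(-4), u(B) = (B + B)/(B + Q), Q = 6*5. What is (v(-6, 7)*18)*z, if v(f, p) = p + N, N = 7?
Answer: 0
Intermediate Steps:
Q = 30
u(B) = 2*B/(30 + B) (u(B) = (B + B)/(B + 30) = (2*B)/(30 + B) = 2*B/(30 + B))
v(f, p) = 7 + p (v(f, p) = p + 7 = 7 + p)
z = 0 (z = ((2*5/(30 + 5))*0)*(-4) = ((2*5/35)*0)*(-4) = ((2*5*(1/35))*0)*(-4) = ((2/7)*0)*(-4) = 0*(-4) = 0)
(v(-6, 7)*18)*z = ((7 + 7)*18)*0 = (14*18)*0 = 252*0 = 0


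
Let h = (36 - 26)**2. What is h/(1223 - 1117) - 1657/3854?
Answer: 104879/204262 ≈ 0.51345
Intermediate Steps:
h = 100 (h = 10**2 = 100)
h/(1223 - 1117) - 1657/3854 = 100/(1223 - 1117) - 1657/3854 = 100/106 - 1657*1/3854 = 100*(1/106) - 1657/3854 = 50/53 - 1657/3854 = 104879/204262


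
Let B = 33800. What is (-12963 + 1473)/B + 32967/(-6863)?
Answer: -119314047/23196940 ≈ -5.1435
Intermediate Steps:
(-12963 + 1473)/B + 32967/(-6863) = (-12963 + 1473)/33800 + 32967/(-6863) = -11490*1/33800 + 32967*(-1/6863) = -1149/3380 - 32967/6863 = -119314047/23196940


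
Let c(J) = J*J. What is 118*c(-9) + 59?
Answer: 9617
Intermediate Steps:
c(J) = J²
118*c(-9) + 59 = 118*(-9)² + 59 = 118*81 + 59 = 9558 + 59 = 9617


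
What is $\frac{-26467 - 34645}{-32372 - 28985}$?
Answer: $\frac{61112}{61357} \approx 0.99601$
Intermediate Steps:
$\frac{-26467 - 34645}{-32372 - 28985} = - \frac{61112}{-61357} = \left(-61112\right) \left(- \frac{1}{61357}\right) = \frac{61112}{61357}$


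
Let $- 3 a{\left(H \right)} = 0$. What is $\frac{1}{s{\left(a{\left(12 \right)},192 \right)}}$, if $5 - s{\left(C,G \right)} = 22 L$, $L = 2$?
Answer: $- \frac{1}{39} \approx -0.025641$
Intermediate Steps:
$a{\left(H \right)} = 0$ ($a{\left(H \right)} = \left(- \frac{1}{3}\right) 0 = 0$)
$s{\left(C,G \right)} = -39$ ($s{\left(C,G \right)} = 5 - 22 \cdot 2 = 5 - 44 = -39$)
$\frac{1}{s{\left(a{\left(12 \right)},192 \right)}} = \frac{1}{-39} = - \frac{1}{39}$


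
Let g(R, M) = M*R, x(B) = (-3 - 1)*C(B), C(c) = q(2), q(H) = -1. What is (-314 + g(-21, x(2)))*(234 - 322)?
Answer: 35024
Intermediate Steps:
C(c) = -1
x(B) = 4 (x(B) = (-3 - 1)*(-1) = -4*(-1) = 4)
(-314 + g(-21, x(2)))*(234 - 322) = (-314 + 4*(-21))*(234 - 322) = (-314 - 84)*(-88) = -398*(-88) = 35024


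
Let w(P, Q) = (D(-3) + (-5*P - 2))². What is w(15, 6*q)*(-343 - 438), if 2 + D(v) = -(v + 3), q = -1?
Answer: -4874221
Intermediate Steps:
D(v) = -5 - v (D(v) = -2 - (v + 3) = -2 - (3 + v) = -2 + (-3 - v) = -5 - v)
w(P, Q) = (-4 - 5*P)² (w(P, Q) = ((-5 - 1*(-3)) + (-5*P - 2))² = ((-5 + 3) + (-2 - 5*P))² = (-2 + (-2 - 5*P))² = (-4 - 5*P)²)
w(15, 6*q)*(-343 - 438) = (4 + 5*15)²*(-343 - 438) = (4 + 75)²*(-781) = 79²*(-781) = 6241*(-781) = -4874221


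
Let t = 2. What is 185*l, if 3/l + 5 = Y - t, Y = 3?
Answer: -555/4 ≈ -138.75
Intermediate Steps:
l = -¾ (l = 3/(-5 + (3 - 1*2)) = 3/(-5 + (3 - 2)) = 3/(-5 + 1) = 3/(-4) = 3*(-¼) = -¾ ≈ -0.75000)
185*l = 185*(-¾) = -555/4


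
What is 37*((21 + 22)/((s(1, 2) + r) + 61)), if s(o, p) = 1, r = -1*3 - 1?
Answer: 1591/58 ≈ 27.431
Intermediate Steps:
r = -4 (r = -3 - 1 = -4)
37*((21 + 22)/((s(1, 2) + r) + 61)) = 37*((21 + 22)/((1 - 4) + 61)) = 37*(43/(-3 + 61)) = 37*(43/58) = 1591/58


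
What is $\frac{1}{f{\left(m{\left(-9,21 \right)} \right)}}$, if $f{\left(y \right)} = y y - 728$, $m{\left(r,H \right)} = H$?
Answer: $- \frac{1}{287} \approx -0.0034843$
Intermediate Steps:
$f{\left(y \right)} = -728 + y^{2}$ ($f{\left(y \right)} = y^{2} - 728 = -728 + y^{2}$)
$\frac{1}{f{\left(m{\left(-9,21 \right)} \right)}} = \frac{1}{-728 + 21^{2}} = \frac{1}{-728 + 441} = \frac{1}{-287} = - \frac{1}{287}$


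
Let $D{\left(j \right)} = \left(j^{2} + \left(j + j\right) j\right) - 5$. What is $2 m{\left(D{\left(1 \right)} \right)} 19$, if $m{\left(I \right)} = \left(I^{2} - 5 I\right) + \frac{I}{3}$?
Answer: $\frac{1520}{3} \approx 506.67$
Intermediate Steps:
$D{\left(j \right)} = -5 + 3 j^{2}$ ($D{\left(j \right)} = \left(j^{2} + 2 j j\right) - 5 = \left(j^{2} + 2 j^{2}\right) - 5 = 3 j^{2} - 5 = -5 + 3 j^{2}$)
$m{\left(I \right)} = I^{2} - \frac{14 I}{3}$ ($m{\left(I \right)} = \left(I^{2} - 5 I\right) + I \frac{1}{3} = \left(I^{2} - 5 I\right) + \frac{I}{3} = I^{2} - \frac{14 I}{3}$)
$2 m{\left(D{\left(1 \right)} \right)} 19 = 2 \frac{\left(-5 + 3 \cdot 1^{2}\right) \left(-14 + 3 \left(-5 + 3 \cdot 1^{2}\right)\right)}{3} \cdot 19 = 2 \frac{\left(-5 + 3 \cdot 1\right) \left(-14 + 3 \left(-5 + 3 \cdot 1\right)\right)}{3} \cdot 19 = 2 \frac{\left(-5 + 3\right) \left(-14 + 3 \left(-5 + 3\right)\right)}{3} \cdot 19 = 2 \cdot \frac{1}{3} \left(-2\right) \left(-14 + 3 \left(-2\right)\right) 19 = 2 \cdot \frac{1}{3} \left(-2\right) \left(-14 - 6\right) 19 = 2 \cdot \frac{1}{3} \left(-2\right) \left(-20\right) 19 = 2 \cdot \frac{40}{3} \cdot 19 = \frac{80}{3} \cdot 19 = \frac{1520}{3}$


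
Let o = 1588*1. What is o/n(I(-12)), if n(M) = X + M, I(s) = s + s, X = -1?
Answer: -1588/25 ≈ -63.520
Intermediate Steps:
I(s) = 2*s
n(M) = -1 + M
o = 1588
o/n(I(-12)) = 1588/(-1 + 2*(-12)) = 1588/(-1 - 24) = 1588/(-25) = 1588*(-1/25) = -1588/25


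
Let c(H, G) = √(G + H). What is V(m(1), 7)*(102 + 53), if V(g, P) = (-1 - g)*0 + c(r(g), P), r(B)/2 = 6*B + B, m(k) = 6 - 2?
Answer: 465*√7 ≈ 1230.3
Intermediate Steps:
m(k) = 4
r(B) = 14*B (r(B) = 2*(6*B + B) = 2*(7*B) = 14*B)
V(g, P) = √(P + 14*g) (V(g, P) = (-1 - g)*0 + √(P + 14*g) = 0 + √(P + 14*g) = √(P + 14*g))
V(m(1), 7)*(102 + 53) = √(7 + 14*4)*(102 + 53) = √(7 + 56)*155 = √63*155 = (3*√7)*155 = 465*√7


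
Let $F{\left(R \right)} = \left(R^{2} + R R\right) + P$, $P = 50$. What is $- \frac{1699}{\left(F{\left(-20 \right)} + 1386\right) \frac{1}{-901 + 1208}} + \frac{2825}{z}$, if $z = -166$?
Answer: $- \frac{46450569}{185588} \approx -250.29$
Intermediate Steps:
$F{\left(R \right)} = 50 + 2 R^{2}$ ($F{\left(R \right)} = \left(R^{2} + R R\right) + 50 = \left(R^{2} + R^{2}\right) + 50 = 2 R^{2} + 50 = 50 + 2 R^{2}$)
$- \frac{1699}{\left(F{\left(-20 \right)} + 1386\right) \frac{1}{-901 + 1208}} + \frac{2825}{z} = - \frac{1699}{\left(\left(50 + 2 \left(-20\right)^{2}\right) + 1386\right) \frac{1}{-901 + 1208}} + \frac{2825}{-166} = - \frac{1699}{\left(\left(50 + 2 \cdot 400\right) + 1386\right) \frac{1}{307}} + 2825 \left(- \frac{1}{166}\right) = - \frac{1699}{\left(\left(50 + 800\right) + 1386\right) \frac{1}{307}} - \frac{2825}{166} = - \frac{1699}{\left(850 + 1386\right) \frac{1}{307}} - \frac{2825}{166} = - \frac{1699}{2236 \cdot \frac{1}{307}} - \frac{2825}{166} = - \frac{1699}{\frac{2236}{307}} - \frac{2825}{166} = \left(-1699\right) \frac{307}{2236} - \frac{2825}{166} = - \frac{521593}{2236} - \frac{2825}{166} = - \frac{46450569}{185588}$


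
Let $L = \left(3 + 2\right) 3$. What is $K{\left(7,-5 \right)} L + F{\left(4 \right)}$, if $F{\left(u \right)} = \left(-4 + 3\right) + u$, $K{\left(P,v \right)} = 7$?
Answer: $108$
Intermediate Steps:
$L = 15$ ($L = 5 \cdot 3 = 15$)
$F{\left(u \right)} = -1 + u$
$K{\left(7,-5 \right)} L + F{\left(4 \right)} = 7 \cdot 15 + \left(-1 + 4\right) = 105 + 3 = 108$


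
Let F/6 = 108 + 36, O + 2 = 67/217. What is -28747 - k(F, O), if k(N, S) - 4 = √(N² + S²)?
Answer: -28751 - √35151884833/217 ≈ -29615.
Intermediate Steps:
O = -367/217 (O = -2 + 67/217 = -367/217 ≈ -1.6912)
F = 864 (F = 6*(108 + 36) = 6*144 = 864)
k(N, S) = 4 + √(N² + S²)
-28747 - k(F, O) = -28747 - (4 + √(864² + (-367/217)²)) = -28747 - (4 + √(746496 + 134689/47089)) = -28747 - (4 + √(35151884833/47089)) = -28747 - (4 + √35151884833/217) = -28747 + (-4 - √35151884833/217) = -28751 - √35151884833/217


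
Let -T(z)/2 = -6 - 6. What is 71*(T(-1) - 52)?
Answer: -1988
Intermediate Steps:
T(z) = 24 (T(z) = -2*(-6 - 6) = -2*(-12) = 24)
71*(T(-1) - 52) = 71*(24 - 52) = 71*(-28) = -1988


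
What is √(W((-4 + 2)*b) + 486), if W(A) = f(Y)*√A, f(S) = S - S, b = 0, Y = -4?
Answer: 9*√6 ≈ 22.045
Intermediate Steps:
f(S) = 0
W(A) = 0 (W(A) = 0*√A = 0)
√(W((-4 + 2)*b) + 486) = √(0 + 486) = √486 = 9*√6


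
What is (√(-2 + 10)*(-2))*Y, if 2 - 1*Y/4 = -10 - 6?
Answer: -288*√2 ≈ -407.29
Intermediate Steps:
Y = 72 (Y = 8 - 4*(-10 - 6) = 8 - 4*(-16) = 8 + 64 = 72)
(√(-2 + 10)*(-2))*Y = (√(-2 + 10)*(-2))*72 = (√8*(-2))*72 = ((2*√2)*(-2))*72 = -4*√2*72 = -288*√2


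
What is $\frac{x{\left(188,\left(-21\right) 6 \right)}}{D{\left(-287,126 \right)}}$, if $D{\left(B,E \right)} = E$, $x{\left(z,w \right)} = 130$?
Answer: $\frac{65}{63} \approx 1.0317$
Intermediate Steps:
$\frac{x{\left(188,\left(-21\right) 6 \right)}}{D{\left(-287,126 \right)}} = \frac{130}{126} = 130 \cdot \frac{1}{126} = \frac{65}{63}$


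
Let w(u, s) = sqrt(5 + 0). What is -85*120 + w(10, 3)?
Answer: -10200 + sqrt(5) ≈ -10198.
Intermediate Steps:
w(u, s) = sqrt(5)
-85*120 + w(10, 3) = -85*120 + sqrt(5) = -10200 + sqrt(5)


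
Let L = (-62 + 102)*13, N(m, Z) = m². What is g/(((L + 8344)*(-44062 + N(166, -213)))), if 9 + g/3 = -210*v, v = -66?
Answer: -4617/16256576 ≈ -0.00028401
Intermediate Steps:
L = 520 (L = 40*13 = 520)
g = 41553 (g = -27 + 3*(-210*(-66)) = -27 + 3*13860 = -27 + 41580 = 41553)
g/(((L + 8344)*(-44062 + N(166, -213)))) = 41553/(((520 + 8344)*(-44062 + 166²))) = 41553/((8864*(-44062 + 27556))) = 41553/((8864*(-16506))) = 41553/(-146309184) = 41553*(-1/146309184) = -4617/16256576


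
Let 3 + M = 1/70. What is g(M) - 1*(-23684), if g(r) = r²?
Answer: 116095281/4900 ≈ 23693.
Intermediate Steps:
M = -209/70 (M = -3 + 1/70 = -209/70 ≈ -2.9857)
g(M) - 1*(-23684) = (-209/70)² - 1*(-23684) = 43681/4900 + 23684 = 116095281/4900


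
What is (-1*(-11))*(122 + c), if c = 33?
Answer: 1705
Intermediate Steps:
(-1*(-11))*(122 + c) = (-1*(-11))*(122 + 33) = 11*155 = 1705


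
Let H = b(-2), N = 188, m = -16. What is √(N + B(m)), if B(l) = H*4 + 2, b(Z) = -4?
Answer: √174 ≈ 13.191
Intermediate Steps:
H = -4
B(l) = -14 (B(l) = -4*4 + 2 = -16 + 2 = -14)
√(N + B(m)) = √(188 - 14) = √174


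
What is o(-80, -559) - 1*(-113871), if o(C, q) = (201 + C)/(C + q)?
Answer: 72763448/639 ≈ 1.1387e+5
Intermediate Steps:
o(C, q) = (201 + C)/(C + q)
o(-80, -559) - 1*(-113871) = (201 - 80)/(-80 - 559) - 1*(-113871) = 121/(-639) + 113871 = -1/639*121 + 113871 = -121/639 + 113871 = 72763448/639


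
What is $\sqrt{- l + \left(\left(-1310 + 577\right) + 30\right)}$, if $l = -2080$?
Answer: $9 \sqrt{17} \approx 37.108$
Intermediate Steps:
$\sqrt{- l + \left(\left(-1310 + 577\right) + 30\right)} = \sqrt{\left(-1\right) \left(-2080\right) + \left(\left(-1310 + 577\right) + 30\right)} = \sqrt{2080 + \left(-733 + 30\right)} = \sqrt{2080 - 703} = \sqrt{1377} = 9 \sqrt{17}$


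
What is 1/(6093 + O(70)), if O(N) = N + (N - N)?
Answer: 1/6163 ≈ 0.00016226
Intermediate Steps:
O(N) = N (O(N) = N + 0 = N)
1/(6093 + O(70)) = 1/(6093 + 70) = 1/6163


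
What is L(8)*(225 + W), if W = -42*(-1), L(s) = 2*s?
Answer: 4272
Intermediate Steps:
W = 42
L(8)*(225 + W) = (2*8)*(225 + 42) = 16*267 = 4272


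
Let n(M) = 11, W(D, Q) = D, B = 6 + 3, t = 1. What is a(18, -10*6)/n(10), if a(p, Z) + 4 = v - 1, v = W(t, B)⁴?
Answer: -4/11 ≈ -0.36364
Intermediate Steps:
B = 9
v = 1 (v = 1⁴ = 1)
a(p, Z) = -4 (a(p, Z) = -4 + (1 - 1) = -4 + 0 = -4)
a(18, -10*6)/n(10) = -4/11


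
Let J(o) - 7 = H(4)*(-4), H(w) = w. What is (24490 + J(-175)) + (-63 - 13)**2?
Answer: 30257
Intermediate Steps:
J(o) = -9 (J(o) = 7 + 4*(-4) = 7 - 16 = -9)
(24490 + J(-175)) + (-63 - 13)**2 = (24490 - 9) + (-63 - 13)**2 = 24481 + (-76)**2 = 24481 + 5776 = 30257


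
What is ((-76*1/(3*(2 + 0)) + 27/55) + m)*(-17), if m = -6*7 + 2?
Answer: 146353/165 ≈ 886.99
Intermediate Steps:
m = -40 (m = -42 + 2 = -40)
((-76*1/(3*(2 + 0)) + 27/55) + m)*(-17) = ((-76*1/(3*(2 + 0)) + 27/55) - 40)*(-17) = ((-76/(3*2) + 27*(1/55)) - 40)*(-17) = ((-76/6 + 27/55) - 40)*(-17) = ((-76*⅙ + 27/55) - 40)*(-17) = ((-38/3 + 27/55) - 40)*(-17) = (-2009/165 - 40)*(-17) = -8609/165*(-17) = 146353/165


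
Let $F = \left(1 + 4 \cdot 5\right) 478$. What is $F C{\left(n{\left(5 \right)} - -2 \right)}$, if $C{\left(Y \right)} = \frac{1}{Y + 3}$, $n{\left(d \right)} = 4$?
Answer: $\frac{3346}{3} \approx 1115.3$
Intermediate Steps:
$C{\left(Y \right)} = \frac{1}{3 + Y}$
$F = 10038$ ($F = \left(1 + 20\right) 478 = 21 \cdot 478 = 10038$)
$F C{\left(n{\left(5 \right)} - -2 \right)} = \frac{10038}{3 + \left(4 - -2\right)} = \frac{10038}{3 + \left(4 + 2\right)} = \frac{10038}{3 + 6} = \frac{10038}{9} = 10038 \cdot \frac{1}{9} = \frac{3346}{3}$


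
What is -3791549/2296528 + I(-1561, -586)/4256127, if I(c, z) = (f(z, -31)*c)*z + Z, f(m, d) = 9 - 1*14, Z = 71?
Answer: -8880283342225/3258104942352 ≈ -2.7256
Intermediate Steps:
f(m, d) = -5 (f(m, d) = 9 - 14 = -5)
I(c, z) = 71 - 5*c*z (I(c, z) = (-5*c)*z + 71 = -5*c*z + 71 = 71 - 5*c*z)
-3791549/2296528 + I(-1561, -586)/4256127 = -3791549/2296528 + (71 - 5*(-1561)*(-586))/4256127 = -3791549*1/2296528 + (71 - 4573730)*(1/4256127) = -3791549/2296528 - 4573659*1/4256127 = -3791549/2296528 - 1524553/1418709 = -8880283342225/3258104942352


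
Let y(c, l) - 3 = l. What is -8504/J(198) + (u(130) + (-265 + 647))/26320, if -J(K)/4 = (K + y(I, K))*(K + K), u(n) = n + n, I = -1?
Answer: 2810623/74261880 ≈ 0.037847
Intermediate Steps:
y(c, l) = 3 + l
u(n) = 2*n
J(K) = -8*K*(3 + 2*K) (J(K) = -4*(K + (3 + K))*(K + K) = -4*(3 + 2*K)*2*K = -8*K*(3 + 2*K))
-8504/J(198) + (u(130) + (-265 + 647))/26320 = -8504*(-1/(1584*(3 + 2*198))) + (2*130 + (-265 + 647))/26320 = -8504*(-1/(1584*(3 + 396))) + (260 + 382)*(1/26320) = -8504/((-8*198*399)) + 642*(1/26320) = -8504/(-632016) + 321/13160 = -8504*(-1/632016) + 321/13160 = 1063/79002 + 321/13160 = 2810623/74261880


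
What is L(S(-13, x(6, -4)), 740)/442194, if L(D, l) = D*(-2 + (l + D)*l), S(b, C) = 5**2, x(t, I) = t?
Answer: 7076225/221097 ≈ 32.005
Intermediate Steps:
S(b, C) = 25
L(D, l) = D*(-2 + l*(D + l)) (L(D, l) = D*(-2 + (D + l)*l) = D*(-2 + l*(D + l)))
L(S(-13, x(6, -4)), 740)/442194 = (25*(-2 + 740**2 + 25*740))/442194 = (25*(-2 + 547600 + 18500))*(1/442194) = (25*566098)*(1/442194) = 14152450*(1/442194) = 7076225/221097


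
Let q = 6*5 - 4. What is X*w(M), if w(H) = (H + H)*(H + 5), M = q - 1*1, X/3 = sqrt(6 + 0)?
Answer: 4500*sqrt(6) ≈ 11023.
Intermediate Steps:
q = 26 (q = 30 - 4 = 26)
X = 3*sqrt(6) (X = 3*sqrt(6 + 0) = 3*sqrt(6) ≈ 7.3485)
M = 25 (M = 26 - 1*1 = 26 - 1 = 25)
w(H) = 2*H*(5 + H) (w(H) = (2*H)*(5 + H) = 2*H*(5 + H))
X*w(M) = (3*sqrt(6))*(2*25*(5 + 25)) = (3*sqrt(6))*(2*25*30) = (3*sqrt(6))*1500 = 4500*sqrt(6)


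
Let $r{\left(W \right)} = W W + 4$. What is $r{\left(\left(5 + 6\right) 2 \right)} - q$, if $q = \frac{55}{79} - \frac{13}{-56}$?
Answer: $\frac{2154805}{4424} \approx 487.07$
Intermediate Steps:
$r{\left(W \right)} = 4 + W^{2}$ ($r{\left(W \right)} = W^{2} + 4 = 4 + W^{2}$)
$q = \frac{4107}{4424}$ ($q = 55 \cdot \frac{1}{79} - - \frac{13}{56} = \frac{55}{79} + \frac{13}{56} = \frac{4107}{4424} \approx 0.92835$)
$r{\left(\left(5 + 6\right) 2 \right)} - q = \left(4 + \left(\left(5 + 6\right) 2\right)^{2}\right) - \frac{4107}{4424} = \left(4 + \left(11 \cdot 2\right)^{2}\right) - \frac{4107}{4424} = \left(4 + 22^{2}\right) - \frac{4107}{4424} = \left(4 + 484\right) - \frac{4107}{4424} = 488 - \frac{4107}{4424} = \frac{2154805}{4424}$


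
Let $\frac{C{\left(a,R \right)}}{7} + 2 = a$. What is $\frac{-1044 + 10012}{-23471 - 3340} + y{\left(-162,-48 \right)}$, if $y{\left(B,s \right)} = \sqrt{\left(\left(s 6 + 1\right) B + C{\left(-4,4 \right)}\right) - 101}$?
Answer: $- \frac{8968}{26811} + \sqrt{46351} \approx 214.96$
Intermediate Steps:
$C{\left(a,R \right)} = -14 + 7 a$
$y{\left(B,s \right)} = \sqrt{-143 + B \left(1 + 6 s\right)}$ ($y{\left(B,s \right)} = \sqrt{\left(\left(s 6 + 1\right) B + \left(-14 + 7 \left(-4\right)\right)\right) - 101} = \sqrt{\left(\left(6 s + 1\right) B - 42\right) - 101} = \sqrt{\left(\left(1 + 6 s\right) B - 42\right) - 101} = \sqrt{\left(B \left(1 + 6 s\right) - 42\right) - 101} = \sqrt{\left(-42 + B \left(1 + 6 s\right)\right) - 101} = \sqrt{-143 + B \left(1 + 6 s\right)}$)
$\frac{-1044 + 10012}{-23471 - 3340} + y{\left(-162,-48 \right)} = \frac{-1044 + 10012}{-23471 - 3340} + \sqrt{-143 - 162 + 6 \left(-162\right) \left(-48\right)} = \frac{8968}{-26811} + \sqrt{-143 - 162 + 46656} = 8968 \left(- \frac{1}{26811}\right) + \sqrt{46351} = - \frac{8968}{26811} + \sqrt{46351}$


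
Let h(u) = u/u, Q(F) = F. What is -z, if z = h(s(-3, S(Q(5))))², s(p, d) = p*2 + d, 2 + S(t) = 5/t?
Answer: -1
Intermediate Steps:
S(t) = -2 + 5/t
s(p, d) = d + 2*p (s(p, d) = 2*p + d = d + 2*p)
h(u) = 1
z = 1 (z = 1² = 1)
-z = -1*1 = -1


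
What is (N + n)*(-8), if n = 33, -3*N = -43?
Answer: -1136/3 ≈ -378.67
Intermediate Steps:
N = 43/3 (N = -⅓*(-43) = 43/3 ≈ 14.333)
(N + n)*(-8) = (43/3 + 33)*(-8) = (142/3)*(-8) = -1136/3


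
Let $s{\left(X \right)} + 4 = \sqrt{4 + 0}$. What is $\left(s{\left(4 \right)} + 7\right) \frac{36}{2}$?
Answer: $90$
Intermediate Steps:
$s{\left(X \right)} = -2$ ($s{\left(X \right)} = -4 + \sqrt{4 + 0} = -4 + \sqrt{4} = -4 + 2 = -2$)
$\left(s{\left(4 \right)} + 7\right) \frac{36}{2} = \left(-2 + 7\right) \frac{36}{2} = 5 \cdot 36 \cdot \frac{1}{2} = 5 \cdot 18 = 90$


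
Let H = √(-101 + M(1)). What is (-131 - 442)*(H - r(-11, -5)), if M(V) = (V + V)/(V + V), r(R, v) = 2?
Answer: 1146 - 5730*I ≈ 1146.0 - 5730.0*I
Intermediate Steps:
M(V) = 1 (M(V) = (2*V)/((2*V)) = (2*V)*(1/(2*V)) = 1)
H = 10*I (H = √(-101 + 1) = √(-100) = 10*I ≈ 10.0*I)
(-131 - 442)*(H - r(-11, -5)) = (-131 - 442)*(10*I - 1*2) = -573*(10*I - 2) = -573*(-2 + 10*I) = 1146 - 5730*I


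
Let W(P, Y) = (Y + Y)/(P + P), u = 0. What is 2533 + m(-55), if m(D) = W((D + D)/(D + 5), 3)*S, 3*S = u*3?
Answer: 2533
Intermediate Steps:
W(P, Y) = Y/P (W(P, Y) = (2*Y)/((2*P)) = (2*Y)*(1/(2*P)) = Y/P)
S = 0 (S = (0*3)/3 = (⅓)*0 = 0)
m(D) = 0 (m(D) = (3/(((D + D)/(D + 5))))*0 = (3/(((2*D)/(5 + D))))*0 = (3/((2*D/(5 + D))))*0 = (3*((5 + D)/(2*D)))*0 = (3*(5 + D)/(2*D))*0 = 0)
2533 + m(-55) = 2533 + 0 = 2533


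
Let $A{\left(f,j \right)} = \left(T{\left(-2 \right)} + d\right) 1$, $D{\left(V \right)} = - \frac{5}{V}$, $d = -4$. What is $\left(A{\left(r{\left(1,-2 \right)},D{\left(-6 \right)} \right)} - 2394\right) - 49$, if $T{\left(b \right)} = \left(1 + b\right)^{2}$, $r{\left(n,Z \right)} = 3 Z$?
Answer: $-2446$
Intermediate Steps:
$A{\left(f,j \right)} = -3$ ($A{\left(f,j \right)} = \left(\left(1 - 2\right)^{2} - 4\right) 1 = \left(\left(-1\right)^{2} - 4\right) 1 = \left(1 - 4\right) 1 = \left(-3\right) 1 = -3$)
$\left(A{\left(r{\left(1,-2 \right)},D{\left(-6 \right)} \right)} - 2394\right) - 49 = \left(-3 - 2394\right) - 49 = -2397 - 49 = -2446$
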